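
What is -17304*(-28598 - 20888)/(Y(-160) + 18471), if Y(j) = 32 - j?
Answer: 285435248/6221 ≈ 45883.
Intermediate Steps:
-17304*(-28598 - 20888)/(Y(-160) + 18471) = -17304*(-28598 - 20888)/((32 - 1*(-160)) + 18471) = -17304*(-49486/((32 + 160) + 18471)) = -17304*(-49486/(192 + 18471)) = -17304/(18663*(-1/49486)) = -17304/(-18663/49486) = -17304*(-49486/18663) = 285435248/6221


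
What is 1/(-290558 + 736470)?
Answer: 1/445912 ≈ 2.2426e-6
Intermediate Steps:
1/(-290558 + 736470) = 1/445912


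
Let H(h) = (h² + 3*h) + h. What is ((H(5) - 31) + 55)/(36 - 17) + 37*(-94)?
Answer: -66013/19 ≈ -3474.4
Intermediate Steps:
H(h) = h² + 4*h
((H(5) - 31) + 55)/(36 - 17) + 37*(-94) = ((5*(4 + 5) - 31) + 55)/(36 - 17) + 37*(-94) = ((5*9 - 31) + 55)/19 - 3478 = ((45 - 31) + 55)*(1/19) - 3478 = (14 + 55)*(1/19) - 3478 = 69*(1/19) - 3478 = 69/19 - 3478 = -66013/19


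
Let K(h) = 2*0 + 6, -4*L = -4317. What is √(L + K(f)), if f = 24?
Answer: √4341/2 ≈ 32.943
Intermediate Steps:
L = 4317/4 (L = -¼*(-4317) = 4317/4 ≈ 1079.3)
K(h) = 6 (K(h) = 0 + 6 = 6)
√(L + K(f)) = √(4317/4 + 6) = √(4341/4) = √4341/2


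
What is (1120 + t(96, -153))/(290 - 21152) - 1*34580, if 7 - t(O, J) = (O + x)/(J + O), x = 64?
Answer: -41120318119/1189134 ≈ -34580.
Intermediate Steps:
t(O, J) = 7 - (64 + O)/(J + O) (t(O, J) = 7 - (O + 64)/(J + O) = 7 - (64 + O)/(J + O))
(1120 + t(96, -153))/(290 - 21152) - 1*34580 = (1120 + (-64 + 6*96 + 7*(-153))/(-153 + 96))/(290 - 21152) - 1*34580 = (1120 + (-64 + 576 - 1071)/(-57))/(-20862) - 34580 = (1120 - 1/57*(-559))*(-1/20862) - 34580 = (1120 + 559/57)*(-1/20862) - 34580 = (64399/57)*(-1/20862) - 34580 = -64399/1189134 - 34580 = -41120318119/1189134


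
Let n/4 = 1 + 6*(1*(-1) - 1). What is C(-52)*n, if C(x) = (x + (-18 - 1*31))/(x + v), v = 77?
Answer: 4444/25 ≈ 177.76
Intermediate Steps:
n = -44 (n = 4*(1 + 6*(1*(-1) - 1)) = 4*(1 + 6*(-1 - 1)) = 4*(1 + 6*(-2)) = 4*(1 - 12) = 4*(-11) = -44)
C(x) = (-49 + x)/(77 + x) (C(x) = (x + (-18 - 1*31))/(x + 77) = (x + (-18 - 31))/(77 + x) = (x - 49)/(77 + x) = (-49 + x)/(77 + x))
C(-52)*n = ((-49 - 52)/(77 - 52))*(-44) = (-101/25)*(-44) = ((1/25)*(-101))*(-44) = -101/25*(-44) = 4444/25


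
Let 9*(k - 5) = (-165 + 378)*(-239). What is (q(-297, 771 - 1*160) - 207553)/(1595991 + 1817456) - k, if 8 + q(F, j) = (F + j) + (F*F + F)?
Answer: 57871222433/10240341 ≈ 5651.3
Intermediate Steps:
k = -16954/3 (k = 5 + ((-165 + 378)*(-239))/9 = 5 + (213*(-239))/9 = 5 + (⅑)*(-50907) = 5 - 16969/3 = -16954/3 ≈ -5651.3)
q(F, j) = -8 + j + F² + 2*F (q(F, j) = -8 + ((F + j) + (F*F + F)) = -8 + ((F + j) + (F² + F)) = -8 + ((F + j) + (F + F²)) = -8 + (j + F² + 2*F) = -8 + j + F² + 2*F)
(q(-297, 771 - 1*160) - 207553)/(1595991 + 1817456) - k = ((-8 + (771 - 1*160) + (-297)² + 2*(-297)) - 207553)/(1595991 + 1817456) - 1*(-16954/3) = ((-8 + (771 - 160) + 88209 - 594) - 207553)/3413447 + 16954/3 = ((-8 + 611 + 88209 - 594) - 207553)*(1/3413447) + 16954/3 = (88218 - 207553)*(1/3413447) + 16954/3 = -119335*1/3413447 + 16954/3 = -119335/3413447 + 16954/3 = 57871222433/10240341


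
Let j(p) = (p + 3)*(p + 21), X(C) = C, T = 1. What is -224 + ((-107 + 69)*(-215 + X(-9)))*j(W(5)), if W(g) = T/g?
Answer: 14430752/25 ≈ 5.7723e+5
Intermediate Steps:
W(g) = 1/g
j(p) = (3 + p)*(21 + p)
-224 + ((-107 + 69)*(-215 + X(-9)))*j(W(5)) = -224 + ((-107 + 69)*(-215 - 9))*(63 + (1/5)² + 24/5) = -224 + (-38*(-224))*(63 + (⅕)² + 24*(⅕)) = -224 + 8512*(63 + 1/25 + 24/5) = -224 + 8512*(1696/25) = -224 + 14436352/25 = 14430752/25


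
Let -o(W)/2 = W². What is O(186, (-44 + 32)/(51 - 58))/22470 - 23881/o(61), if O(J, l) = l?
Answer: 626055299/195092030 ≈ 3.2090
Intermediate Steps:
o(W) = -2*W²
O(186, (-44 + 32)/(51 - 58))/22470 - 23881/o(61) = ((-44 + 32)/(51 - 58))/22470 - 23881/((-2*61²)) = -12/(-7)*(1/22470) - 23881/((-2*3721)) = -12*(-⅐)*(1/22470) - 23881/(-7442) = (12/7)*(1/22470) - 23881*(-1/7442) = 2/26215 + 23881/7442 = 626055299/195092030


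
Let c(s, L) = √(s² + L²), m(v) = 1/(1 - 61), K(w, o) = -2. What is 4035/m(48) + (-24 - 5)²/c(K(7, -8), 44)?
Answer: -242100 + 841*√485/970 ≈ -2.4208e+5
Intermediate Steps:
m(v) = -1/60 (m(v) = 1/(-60) = -1/60)
c(s, L) = √(L² + s²)
4035/m(48) + (-24 - 5)²/c(K(7, -8), 44) = 4035/(-1/60) + (-24 - 5)²/(√(44² + (-2)²)) = 4035*(-60) + (-29)²/(√(1936 + 4)) = -242100 + 841/(√1940) = -242100 + 841/((2*√485)) = -242100 + 841*(√485/970) = -242100 + 841*√485/970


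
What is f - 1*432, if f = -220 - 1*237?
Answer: -889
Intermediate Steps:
f = -457 (f = -220 - 237 = -457)
f - 1*432 = -457 - 1*432 = -457 - 432 = -889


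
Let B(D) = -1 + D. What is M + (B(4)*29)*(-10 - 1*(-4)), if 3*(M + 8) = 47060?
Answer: 45470/3 ≈ 15157.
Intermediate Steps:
M = 47036/3 (M = -8 + (⅓)*47060 = -8 + 47060/3 = 47036/3 ≈ 15679.)
M + (B(4)*29)*(-10 - 1*(-4)) = 47036/3 + ((-1 + 4)*29)*(-10 - 1*(-4)) = 47036/3 + (3*29)*(-10 + 4) = 47036/3 + 87*(-6) = 47036/3 - 522 = 45470/3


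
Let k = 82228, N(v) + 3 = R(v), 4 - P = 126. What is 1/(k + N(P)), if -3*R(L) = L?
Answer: 3/246797 ≈ 1.2156e-5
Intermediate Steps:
R(L) = -L/3
P = -122 (P = 4 - 1*126 = 4 - 126 = -122)
N(v) = -3 - v/3
1/(k + N(P)) = 1/(82228 + (-3 - ⅓*(-122))) = 1/(82228 + (-3 + 122/3)) = 1/(82228 + 113/3) = 1/(246797/3) = 3/246797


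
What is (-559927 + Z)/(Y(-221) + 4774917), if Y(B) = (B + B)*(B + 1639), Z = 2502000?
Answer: 1942073/4148161 ≈ 0.46818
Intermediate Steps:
Y(B) = 2*B*(1639 + B) (Y(B) = (2*B)*(1639 + B) = 2*B*(1639 + B))
(-559927 + Z)/(Y(-221) + 4774917) = (-559927 + 2502000)/(2*(-221)*(1639 - 221) + 4774917) = 1942073/(2*(-221)*1418 + 4774917) = 1942073/(-626756 + 4774917) = 1942073/4148161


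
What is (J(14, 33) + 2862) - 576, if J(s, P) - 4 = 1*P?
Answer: 2323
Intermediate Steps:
J(s, P) = 4 + P (J(s, P) = 4 + 1*P = 4 + P)
(J(14, 33) + 2862) - 576 = ((4 + 33) + 2862) - 576 = (37 + 2862) - 576 = 2899 - 576 = 2323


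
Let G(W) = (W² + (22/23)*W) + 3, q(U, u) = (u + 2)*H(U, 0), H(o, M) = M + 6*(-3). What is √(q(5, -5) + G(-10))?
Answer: √77993/23 ≈ 12.142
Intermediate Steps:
H(o, M) = -18 + M (H(o, M) = M - 18 = -18 + M)
q(U, u) = -36 - 18*u (q(U, u) = (u + 2)*(-18 + 0) = (2 + u)*(-18) = -36 - 18*u)
G(W) = 3 + W² + 22*W/23 (G(W) = (W² + (22*(1/23))*W) + 3 = (W² + 22*W/23) + 3 = 3 + W² + 22*W/23)
√(q(5, -5) + G(-10)) = √((-36 - 18*(-5)) + (3 + (-10)² + (22/23)*(-10))) = √((-36 + 90) + (3 + 100 - 220/23)) = √(54 + 2149/23) = √(3391/23) = √77993/23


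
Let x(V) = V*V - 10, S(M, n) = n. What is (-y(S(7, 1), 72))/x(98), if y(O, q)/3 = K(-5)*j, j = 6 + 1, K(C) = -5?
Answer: 35/3198 ≈ 0.010944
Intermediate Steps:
j = 7
x(V) = -10 + V² (x(V) = V² - 10 = -10 + V²)
y(O, q) = -105 (y(O, q) = 3*(-5*7) = 3*(-35) = -105)
(-y(S(7, 1), 72))/x(98) = (-1*(-105))/(-10 + 98²) = 105/(-10 + 9604) = 105/9594 = 105*(1/9594) = 35/3198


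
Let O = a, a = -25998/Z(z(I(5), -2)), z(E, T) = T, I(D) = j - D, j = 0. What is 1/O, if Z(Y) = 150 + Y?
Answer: -74/12999 ≈ -0.0056927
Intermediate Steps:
I(D) = -D (I(D) = 0 - D = -D)
a = -12999/74 (a = -25998/(150 - 2) = -25998/148 = -25998*1/148 = -12999/74 ≈ -175.66)
O = -12999/74 ≈ -175.66
1/O = 1/(-12999/74) = -74/12999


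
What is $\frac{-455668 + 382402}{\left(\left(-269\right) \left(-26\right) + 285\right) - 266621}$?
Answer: $\frac{36633}{129671} \approx 0.28251$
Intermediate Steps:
$\frac{-455668 + 382402}{\left(\left(-269\right) \left(-26\right) + 285\right) - 266621} = - \frac{73266}{\left(6994 + 285\right) - 266621} = - \frac{73266}{7279 - 266621} = - \frac{73266}{-259342} = \left(-73266\right) \left(- \frac{1}{259342}\right) = \frac{36633}{129671}$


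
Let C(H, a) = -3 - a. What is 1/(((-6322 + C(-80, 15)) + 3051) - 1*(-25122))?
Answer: 1/21833 ≈ 4.5802e-5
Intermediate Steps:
1/(((-6322 + C(-80, 15)) + 3051) - 1*(-25122)) = 1/(((-6322 + (-3 - 1*15)) + 3051) - 1*(-25122)) = 1/(((-6322 + (-3 - 15)) + 3051) + 25122) = 1/(((-6322 - 18) + 3051) + 25122) = 1/((-6340 + 3051) + 25122) = 1/(-3289 + 25122) = 1/21833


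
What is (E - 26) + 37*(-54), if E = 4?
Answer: -2020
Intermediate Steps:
(E - 26) + 37*(-54) = (4 - 26) + 37*(-54) = -22 - 1998 = -2020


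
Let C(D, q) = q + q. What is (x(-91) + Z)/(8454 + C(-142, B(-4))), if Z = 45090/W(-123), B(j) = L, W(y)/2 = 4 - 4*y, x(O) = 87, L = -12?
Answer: 21899/1393760 ≈ 0.015712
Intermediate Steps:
W(y) = 8 - 8*y (W(y) = 2*(4 - 4*y) = 8 - 8*y)
B(j) = -12
Z = 22545/496 (Z = 45090/(8 - 8*(-123)) = 45090/(8 + 984) = 45090/992 = 45090*(1/992) = 22545/496 ≈ 45.454)
C(D, q) = 2*q
(x(-91) + Z)/(8454 + C(-142, B(-4))) = (87 + 22545/496)/(8454 + 2*(-12)) = 65697/(496*(8454 - 24)) = (65697/496)/8430 = (65697/496)*(1/8430) = 21899/1393760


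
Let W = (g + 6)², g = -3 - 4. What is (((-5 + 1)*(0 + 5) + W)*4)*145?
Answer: -11020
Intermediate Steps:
g = -7
W = 1 (W = (-7 + 6)² = (-1)² = 1)
(((-5 + 1)*(0 + 5) + W)*4)*145 = (((-5 + 1)*(0 + 5) + 1)*4)*145 = ((-4*5 + 1)*4)*145 = ((-20 + 1)*4)*145 = -19*4*145 = -76*145 = -11020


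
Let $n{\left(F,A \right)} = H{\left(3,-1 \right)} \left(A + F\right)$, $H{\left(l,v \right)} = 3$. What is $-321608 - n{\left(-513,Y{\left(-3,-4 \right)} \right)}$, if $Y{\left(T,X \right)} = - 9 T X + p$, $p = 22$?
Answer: $-319811$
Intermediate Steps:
$Y{\left(T,X \right)} = 22 - 9 T X$ ($Y{\left(T,X \right)} = - 9 T X + 22 = 22 - 9 T X$)
$n{\left(F,A \right)} = 3 A + 3 F$ ($n{\left(F,A \right)} = 3 \left(A + F\right) = 3 A + 3 F$)
$-321608 - n{\left(-513,Y{\left(-3,-4 \right)} \right)} = -321608 - \left(3 \left(22 - \left(-27\right) \left(-4\right)\right) + 3 \left(-513\right)\right) = -321608 - \left(3 \left(22 - 108\right) - 1539\right) = -321608 - \left(3 \left(-86\right) - 1539\right) = -321608 - \left(-258 - 1539\right) = -321608 - -1797 = -321608 + 1797 = -319811$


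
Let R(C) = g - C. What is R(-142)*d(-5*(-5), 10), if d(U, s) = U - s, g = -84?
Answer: 870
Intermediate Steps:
R(C) = -84 - C
R(-142)*d(-5*(-5), 10) = (-84 - 1*(-142))*(-5*(-5) - 1*10) = (-84 + 142)*(25 - 10) = 58*15 = 870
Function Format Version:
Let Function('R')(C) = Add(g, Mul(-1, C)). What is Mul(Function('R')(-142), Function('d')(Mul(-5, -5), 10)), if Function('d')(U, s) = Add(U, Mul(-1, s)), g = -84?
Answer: 870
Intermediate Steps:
Function('R')(C) = Add(-84, Mul(-1, C))
Mul(Function('R')(-142), Function('d')(Mul(-5, -5), 10)) = Mul(Add(-84, Mul(-1, -142)), Add(Mul(-5, -5), Mul(-1, 10))) = Mul(Add(-84, 142), Add(25, -10)) = Mul(58, 15) = 870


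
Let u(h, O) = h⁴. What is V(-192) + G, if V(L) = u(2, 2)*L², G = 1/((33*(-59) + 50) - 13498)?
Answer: 9080340479/15395 ≈ 5.8982e+5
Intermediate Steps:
G = -1/15395 (G = 1/((-1947 + 50) - 13498) = 1/(-1897 - 13498) = 1/(-15395) = -1/15395 ≈ -6.4956e-5)
V(L) = 16*L² (V(L) = 2⁴*L² = 16*L²)
V(-192) + G = 16*(-192)² - 1/15395 = 16*36864 - 1/15395 = 589824 - 1/15395 = 9080340479/15395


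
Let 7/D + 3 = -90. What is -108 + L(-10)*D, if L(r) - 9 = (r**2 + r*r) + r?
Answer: -11437/93 ≈ -122.98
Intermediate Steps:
D = -7/93 (D = 7/(-3 - 90) = 7/(-93) = 7*(-1/93) = -7/93 ≈ -0.075269)
L(r) = 9 + r + 2*r**2 (L(r) = 9 + ((r**2 + r*r) + r) = 9 + ((r**2 + r**2) + r) = 9 + (2*r**2 + r) = 9 + (r + 2*r**2) = 9 + r + 2*r**2)
-108 + L(-10)*D = -108 + (9 - 10 + 2*(-10)**2)*(-7/93) = -108 + (9 - 10 + 2*100)*(-7/93) = -108 + (9 - 10 + 200)*(-7/93) = -108 + 199*(-7/93) = -108 - 1393/93 = -11437/93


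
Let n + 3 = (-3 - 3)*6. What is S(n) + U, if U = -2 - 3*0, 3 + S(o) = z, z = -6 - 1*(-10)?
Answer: -1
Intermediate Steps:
z = 4 (z = -6 + 10 = 4)
n = -39 (n = -3 + (-3 - 3)*6 = -3 - 6*6 = -3 - 36 = -39)
S(o) = 1 (S(o) = -3 + 4 = 1)
U = -2 (U = -2 + 0 = -2)
S(n) + U = 1 - 2 = -1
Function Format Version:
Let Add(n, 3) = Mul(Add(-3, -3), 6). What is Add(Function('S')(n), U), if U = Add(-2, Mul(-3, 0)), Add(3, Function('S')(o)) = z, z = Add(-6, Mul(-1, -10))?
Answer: -1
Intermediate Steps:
z = 4 (z = Add(-6, 10) = 4)
n = -39 (n = Add(-3, Mul(Add(-3, -3), 6)) = Add(-3, Mul(-6, 6)) = Add(-3, -36) = -39)
Function('S')(o) = 1 (Function('S')(o) = Add(-3, 4) = 1)
U = -2 (U = Add(-2, 0) = -2)
Add(Function('S')(n), U) = Add(1, -2) = -1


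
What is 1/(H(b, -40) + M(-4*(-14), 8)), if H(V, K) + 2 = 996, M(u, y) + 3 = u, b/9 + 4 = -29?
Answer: 1/1047 ≈ 0.00095511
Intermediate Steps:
b = -297 (b = -36 + 9*(-29) = -36 - 261 = -297)
M(u, y) = -3 + u
H(V, K) = 994 (H(V, K) = -2 + 996 = 994)
1/(H(b, -40) + M(-4*(-14), 8)) = 1/(994 + (-3 - 4*(-14))) = 1/(994 + (-3 + 56)) = 1/(994 + 53) = 1/1047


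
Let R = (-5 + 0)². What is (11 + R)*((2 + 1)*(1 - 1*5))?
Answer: -432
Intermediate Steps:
R = 25 (R = (-5)² = 25)
(11 + R)*((2 + 1)*(1 - 1*5)) = (11 + 25)*((2 + 1)*(1 - 1*5)) = 36*(3*(1 - 5)) = 36*(3*(-4)) = 36*(-12) = -432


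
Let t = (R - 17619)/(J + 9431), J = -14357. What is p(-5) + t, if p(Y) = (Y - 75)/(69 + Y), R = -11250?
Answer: 15141/3284 ≈ 4.6105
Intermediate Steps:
p(Y) = (-75 + Y)/(69 + Y)
t = 9623/1642 (t = (-11250 - 17619)/(-14357 + 9431) = -28869/(-4926) = -28869*(-1/4926) = 9623/1642 ≈ 5.8605)
p(-5) + t = (-75 - 5)/(69 - 5) + 9623/1642 = -80/64 + 9623/1642 = (1/64)*(-80) + 9623/1642 = -5/4 + 9623/1642 = 15141/3284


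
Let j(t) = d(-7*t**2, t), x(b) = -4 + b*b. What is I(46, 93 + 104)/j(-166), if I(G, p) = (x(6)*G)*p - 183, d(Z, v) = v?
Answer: -289801/166 ≈ -1745.8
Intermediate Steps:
x(b) = -4 + b**2
j(t) = t
I(G, p) = -183 + 32*G*p (I(G, p) = ((-4 + 6**2)*G)*p - 183 = ((-4 + 36)*G)*p - 183 = (32*G)*p - 183 = 32*G*p - 183 = -183 + 32*G*p)
I(46, 93 + 104)/j(-166) = (-183 + 32*46*(93 + 104))/(-166) = (-183 + 32*46*197)*(-1/166) = (-183 + 289984)*(-1/166) = 289801*(-1/166) = -289801/166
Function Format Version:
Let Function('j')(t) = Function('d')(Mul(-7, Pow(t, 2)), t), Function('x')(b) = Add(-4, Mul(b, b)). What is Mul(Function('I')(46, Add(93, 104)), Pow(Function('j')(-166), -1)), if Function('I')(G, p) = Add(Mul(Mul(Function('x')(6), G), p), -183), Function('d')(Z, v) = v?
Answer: Rational(-289801, 166) ≈ -1745.8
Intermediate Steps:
Function('x')(b) = Add(-4, Pow(b, 2))
Function('j')(t) = t
Function('I')(G, p) = Add(-183, Mul(32, G, p)) (Function('I')(G, p) = Add(Mul(Mul(Add(-4, Pow(6, 2)), G), p), -183) = Add(Mul(Mul(Add(-4, 36), G), p), -183) = Add(Mul(Mul(32, G), p), -183) = Add(Mul(32, G, p), -183) = Add(-183, Mul(32, G, p)))
Mul(Function('I')(46, Add(93, 104)), Pow(Function('j')(-166), -1)) = Mul(Add(-183, Mul(32, 46, Add(93, 104))), Pow(-166, -1)) = Mul(Add(-183, Mul(32, 46, 197)), Rational(-1, 166)) = Mul(Add(-183, 289984), Rational(-1, 166)) = Mul(289801, Rational(-1, 166)) = Rational(-289801, 166)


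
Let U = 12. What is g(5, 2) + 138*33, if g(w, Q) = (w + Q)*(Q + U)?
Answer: 4652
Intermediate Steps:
g(w, Q) = (12 + Q)*(Q + w) (g(w, Q) = (w + Q)*(Q + 12) = (Q + w)*(12 + Q) = (12 + Q)*(Q + w))
g(5, 2) + 138*33 = (2² + 12*2 + 12*5 + 2*5) + 138*33 = (4 + 24 + 60 + 10) + 4554 = 98 + 4554 = 4652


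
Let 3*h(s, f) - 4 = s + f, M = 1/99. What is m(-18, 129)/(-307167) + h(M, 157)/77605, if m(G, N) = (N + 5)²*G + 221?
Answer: 70945922515/67426623099 ≈ 1.0522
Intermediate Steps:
M = 1/99 ≈ 0.010101
m(G, N) = 221 + G*(5 + N)² (m(G, N) = (5 + N)²*G + 221 = G*(5 + N)² + 221 = 221 + G*(5 + N)²)
h(s, f) = 4/3 + f/3 + s/3 (h(s, f) = 4/3 + (s + f)/3 = 4/3 + (f + s)/3 = 4/3 + (f/3 + s/3) = 4/3 + f/3 + s/3)
m(-18, 129)/(-307167) + h(M, 157)/77605 = (221 - 18*(5 + 129)²)/(-307167) + (4/3 + (⅓)*157 + (⅓)*(1/99))/77605 = (221 - 18*134²)*(-1/307167) + (4/3 + 157/3 + 1/297)*(1/77605) = (221 - 18*17956)*(-1/307167) + (15940/297)*(1/77605) = (221 - 323208)*(-1/307167) + 3188/4609737 = -322987*(-1/307167) + 3188/4609737 = 46141/43881 + 3188/4609737 = 70945922515/67426623099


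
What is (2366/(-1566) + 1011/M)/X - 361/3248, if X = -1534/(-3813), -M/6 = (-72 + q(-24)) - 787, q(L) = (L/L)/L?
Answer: -1561978131295/462252602448 ≈ -3.3791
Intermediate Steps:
q(L) = 1/L
M = 20617/4 (M = -6*((-72 + 1/(-24)) - 787) = -6*((-72 - 1/24) - 787) = -6*(-1729/24 - 787) = -6*(-20617/24) = 20617/4 ≈ 5154.3)
X = 1534/3813 (X = -1534*(-1/3813) = 1534/3813 ≈ 0.40231)
(2366/(-1566) + 1011/M)/X - 361/3248 = (2366/(-1566) + 1011/(20617/4))/(1534/3813) - 361/3248 = (2366*(-1/1566) + 1011*(4/20617))*(3813/1534) - 361*1/3248 = (-1183/783 + 4044/20617)*(3813/1534) - 361/3248 = -21223459/16143111*3813/1534 - 361/3248 = -26975016389/8254510758 - 361/3248 = -1561978131295/462252602448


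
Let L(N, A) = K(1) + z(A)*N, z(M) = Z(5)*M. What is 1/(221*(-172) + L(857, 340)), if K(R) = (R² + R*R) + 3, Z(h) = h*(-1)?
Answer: -1/1494907 ≈ -6.6894e-7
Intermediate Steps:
Z(h) = -h
K(R) = 3 + 2*R² (K(R) = (R² + R²) + 3 = 2*R² + 3 = 3 + 2*R²)
z(M) = -5*M (z(M) = (-1*5)*M = -5*M)
L(N, A) = 5 - 5*A*N (L(N, A) = (3 + 2*1²) + (-5*A)*N = (3 + 2*1) - 5*A*N = (3 + 2) - 5*A*N = 5 - 5*A*N)
1/(221*(-172) + L(857, 340)) = 1/(221*(-172) + (5 - 5*340*857)) = 1/(-38012 + (5 - 1456900)) = 1/(-38012 - 1456895) = 1/(-1494907) = -1/1494907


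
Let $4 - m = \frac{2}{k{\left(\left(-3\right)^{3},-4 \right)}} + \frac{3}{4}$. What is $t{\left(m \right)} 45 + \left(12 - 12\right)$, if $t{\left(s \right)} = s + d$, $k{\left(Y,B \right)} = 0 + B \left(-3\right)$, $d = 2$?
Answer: $\frac{915}{4} \approx 228.75$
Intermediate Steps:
$k{\left(Y,B \right)} = - 3 B$ ($k{\left(Y,B \right)} = 0 - 3 B = - 3 B$)
$m = \frac{37}{12}$ ($m = 4 - \left(\frac{2}{\left(-3\right) \left(-4\right)} + \frac{3}{4}\right) = 4 - \left(\frac{2}{12} + 3 \cdot \frac{1}{4}\right) = 4 - \left(2 \cdot \frac{1}{12} + \frac{3}{4}\right) = 4 - \left(\frac{1}{6} + \frac{3}{4}\right) = 4 - \frac{11}{12} = \frac{37}{12} \approx 3.0833$)
$t{\left(s \right)} = 2 + s$ ($t{\left(s \right)} = s + 2 = 2 + s$)
$t{\left(m \right)} 45 + \left(12 - 12\right) = \left(2 + \frac{37}{12}\right) 45 + \left(12 - 12\right) = \frac{61}{12} \cdot 45 + 0 = \frac{915}{4} + 0 = \frac{915}{4}$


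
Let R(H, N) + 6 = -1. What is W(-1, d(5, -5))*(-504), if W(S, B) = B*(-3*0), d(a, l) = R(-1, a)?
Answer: 0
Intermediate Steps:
R(H, N) = -7 (R(H, N) = -6 - 1 = -7)
d(a, l) = -7
W(S, B) = 0 (W(S, B) = B*0 = 0)
W(-1, d(5, -5))*(-504) = 0*(-504) = 0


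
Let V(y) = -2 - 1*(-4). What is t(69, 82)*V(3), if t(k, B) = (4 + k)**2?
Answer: 10658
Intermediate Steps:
V(y) = 2 (V(y) = -2 + 4 = 2)
t(69, 82)*V(3) = (4 + 69)**2*2 = 73**2*2 = 5329*2 = 10658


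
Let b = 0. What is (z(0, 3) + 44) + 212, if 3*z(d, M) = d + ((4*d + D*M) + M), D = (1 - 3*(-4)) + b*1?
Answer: 270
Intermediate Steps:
D = 13 (D = (1 - 3*(-4)) + 0*1 = (1 + 12) + 0 = 13 + 0 = 13)
z(d, M) = 5*d/3 + 14*M/3 (z(d, M) = (d + ((4*d + 13*M) + M))/3 = (d + (4*d + 14*M))/3 = (5*d + 14*M)/3 = 5*d/3 + 14*M/3)
(z(0, 3) + 44) + 212 = (((5/3)*0 + (14/3)*3) + 44) + 212 = ((0 + 14) + 44) + 212 = (14 + 44) + 212 = 58 + 212 = 270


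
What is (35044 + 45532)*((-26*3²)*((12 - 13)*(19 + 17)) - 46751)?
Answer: -3088236352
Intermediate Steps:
(35044 + 45532)*((-26*3²)*((12 - 13)*(19 + 17)) - 46751) = 80576*((-26*9)*(-1*36) - 46751) = 80576*(-234*(-36) - 46751) = 80576*(8424 - 46751) = 80576*(-38327) = -3088236352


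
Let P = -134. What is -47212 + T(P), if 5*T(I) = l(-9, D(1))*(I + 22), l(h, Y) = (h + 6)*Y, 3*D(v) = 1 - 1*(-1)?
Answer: -235836/5 ≈ -47167.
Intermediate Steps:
D(v) = ⅔ (D(v) = (1 - 1*(-1))/3 = (1 + 1)/3 = (⅓)*2 = ⅔)
l(h, Y) = Y*(6 + h) (l(h, Y) = (6 + h)*Y = Y*(6 + h))
T(I) = -44/5 - 2*I/5 (T(I) = ((2*(6 - 9)/3)*(I + 22))/5 = (((⅔)*(-3))*(22 + I))/5 = (-2*(22 + I))/5 = (-44 - 2*I)/5 = -44/5 - 2*I/5)
-47212 + T(P) = -47212 + (-44/5 - ⅖*(-134)) = -47212 + (-44/5 + 268/5) = -47212 + 224/5 = -235836/5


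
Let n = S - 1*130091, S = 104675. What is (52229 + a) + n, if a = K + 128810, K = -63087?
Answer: 92536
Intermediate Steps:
a = 65723 (a = -63087 + 128810 = 65723)
n = -25416 (n = 104675 - 1*130091 = 104675 - 130091 = -25416)
(52229 + a) + n = (52229 + 65723) - 25416 = 117952 - 25416 = 92536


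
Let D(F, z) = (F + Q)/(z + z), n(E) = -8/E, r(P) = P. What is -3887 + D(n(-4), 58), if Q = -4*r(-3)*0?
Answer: -225445/58 ≈ -3887.0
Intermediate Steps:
Q = 0 (Q = -4*(-3)*0 = 12*0 = 0)
D(F, z) = F/(2*z) (D(F, z) = (F + 0)/(z + z) = F/((2*z)) = F*(1/(2*z)) = F/(2*z))
-3887 + D(n(-4), 58) = -3887 + (½)*(-8/(-4))/58 = -3887 + (½)*(-8*(-¼))*(1/58) = -3887 + (½)*2*(1/58) = -3887 + 1/58 = -225445/58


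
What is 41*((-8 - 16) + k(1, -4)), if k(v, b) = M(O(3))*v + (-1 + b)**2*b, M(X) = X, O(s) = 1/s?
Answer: -15211/3 ≈ -5070.3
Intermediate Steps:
k(v, b) = v/3 + b*(-1 + b)**2 (k(v, b) = v/3 + (-1 + b)**2*b = v/3 + b*(-1 + b)**2)
41*((-8 - 16) + k(1, -4)) = 41*((-8 - 16) + ((1/3)*1 - 4*(-1 - 4)**2)) = 41*(-24 + (1/3 - 4*(-5)**2)) = 41*(-24 + (1/3 - 4*25)) = 41*(-24 + (1/3 - 100)) = 41*(-24 - 299/3) = 41*(-371/3) = -15211/3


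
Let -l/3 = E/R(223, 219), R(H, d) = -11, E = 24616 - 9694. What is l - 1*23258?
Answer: -211072/11 ≈ -19188.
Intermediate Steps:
E = 14922
l = 44766/11 (l = -44766/(-11) = -44766*(-1)/11 = -3*(-14922/11) = 44766/11 ≈ 4069.6)
l - 1*23258 = 44766/11 - 1*23258 = 44766/11 - 23258 = -211072/11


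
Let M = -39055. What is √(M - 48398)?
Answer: 3*I*√9717 ≈ 295.72*I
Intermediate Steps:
√(M - 48398) = √(-39055 - 48398) = √(-87453) = 3*I*√9717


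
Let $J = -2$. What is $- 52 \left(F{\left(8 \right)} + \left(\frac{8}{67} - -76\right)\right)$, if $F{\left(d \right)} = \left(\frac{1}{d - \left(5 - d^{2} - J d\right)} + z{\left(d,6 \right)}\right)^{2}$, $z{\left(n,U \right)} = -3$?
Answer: $- \frac{770279536}{174267} \approx -4420.1$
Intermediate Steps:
$F{\left(d \right)} = \left(-3 + \frac{1}{-5 + d^{2} - d}\right)^{2}$ ($F{\left(d \right)} = \left(\frac{1}{d - \left(5 - d^{2} + 2 d\right)} - 3\right)^{2} = \left(\frac{1}{-5 + d^{2} - d} - 3\right)^{2} = \left(-3 + \frac{1}{-5 + d^{2} - d}\right)^{2}$)
$- 52 \left(F{\left(8 \right)} + \left(\frac{8}{67} - -76\right)\right) = - 52 \left(\frac{\left(16 - 3 \cdot 8^{2} + 3 \cdot 8\right)^{2}}{\left(-5 + 8^{2} - 8\right)^{2}} + \left(\frac{8}{67} - -76\right)\right) = - 52 \left(\frac{\left(16 - 192 + 24\right)^{2}}{\left(-5 + 64 - 8\right)^{2}} + \left(8 \cdot \frac{1}{67} + 76\right)\right) = - 52 \left(\frac{\left(16 - 192 + 24\right)^{2}}{2601} + \left(\frac{8}{67} + 76\right)\right) = - 52 \left(\frac{\left(-152\right)^{2}}{2601} + \frac{5100}{67}\right) = - 52 \left(\frac{1}{2601} \cdot 23104 + \frac{5100}{67}\right) = - 52 \left(\frac{23104}{2601} + \frac{5100}{67}\right) = \left(-52\right) \frac{14813068}{174267} = - \frac{770279536}{174267}$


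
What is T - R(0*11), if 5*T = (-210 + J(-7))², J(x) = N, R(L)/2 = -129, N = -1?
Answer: 45811/5 ≈ 9162.2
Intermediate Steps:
R(L) = -258 (R(L) = 2*(-129) = -258)
J(x) = -1
T = 44521/5 (T = (-210 - 1)²/5 = (⅕)*(-211)² = (⅕)*44521 = 44521/5 ≈ 8904.2)
T - R(0*11) = 44521/5 - 1*(-258) = 44521/5 + 258 = 45811/5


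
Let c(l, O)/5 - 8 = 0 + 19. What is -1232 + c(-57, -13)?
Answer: -1097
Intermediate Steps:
c(l, O) = 135 (c(l, O) = 40 + 5*(0 + 19) = 40 + 5*19 = 40 + 95 = 135)
-1232 + c(-57, -13) = -1232 + 135 = -1097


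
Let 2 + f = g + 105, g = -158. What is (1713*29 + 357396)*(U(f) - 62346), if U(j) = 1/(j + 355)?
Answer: -2537937190109/100 ≈ -2.5379e+10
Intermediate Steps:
f = -55 (f = -2 + (-158 + 105) = -2 - 53 = -55)
U(j) = 1/(355 + j)
(1713*29 + 357396)*(U(f) - 62346) = (1713*29 + 357396)*(1/(355 - 55) - 62346) = (49677 + 357396)*(1/300 - 62346) = 407073*(1/300 - 62346) = 407073*(-18703799/300) = -2537937190109/100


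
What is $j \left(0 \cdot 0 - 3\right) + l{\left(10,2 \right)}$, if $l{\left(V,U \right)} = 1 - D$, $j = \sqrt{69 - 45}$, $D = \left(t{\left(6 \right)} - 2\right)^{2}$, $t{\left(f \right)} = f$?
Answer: $-15 - 6 \sqrt{6} \approx -29.697$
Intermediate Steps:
$D = 16$ ($D = \left(6 - 2\right)^{2} = 4^{2} = 16$)
$j = 2 \sqrt{6}$ ($j = \sqrt{24} = 2 \sqrt{6} \approx 4.899$)
$l{\left(V,U \right)} = -15$ ($l{\left(V,U \right)} = 1 - 16 = -15$)
$j \left(0 \cdot 0 - 3\right) + l{\left(10,2 \right)} = 2 \sqrt{6} \left(0 \cdot 0 - 3\right) - 15 = 2 \sqrt{6} \left(0 - 3\right) - 15 = 2 \sqrt{6} \left(-3\right) - 15 = - 6 \sqrt{6} - 15 = -15 - 6 \sqrt{6}$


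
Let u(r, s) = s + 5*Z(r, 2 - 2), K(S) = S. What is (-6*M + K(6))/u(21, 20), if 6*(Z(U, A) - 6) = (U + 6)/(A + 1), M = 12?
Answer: -132/145 ≈ -0.91035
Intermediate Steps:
Z(U, A) = 6 + (6 + U)/(6*(1 + A)) (Z(U, A) = 6 + ((U + 6)/(A + 1))/6 = 6 + ((6 + U)/(1 + A))/6 = 6 + (6 + U)/(6*(1 + A)))
u(r, s) = 35 + s + 5*r/6 (u(r, s) = s + 5*((42 + r + 36*(2 - 2))/(6*(1 + (2 - 2)))) = s + 5*((42 + r + 36*0)/(6*(1 + 0))) = s + 5*((1/6)*(42 + r + 0)/1) = s + 5*((1/6)*1*(42 + r)) = s + 5*(7 + r/6) = s + (35 + 5*r/6) = 35 + s + 5*r/6)
(-6*M + K(6))/u(21, 20) = (-6*12 + 6)/(35 + 20 + (5/6)*21) = (-72 + 6)/(35 + 20 + 35/2) = -66/145/2 = -66*2/145 = -132/145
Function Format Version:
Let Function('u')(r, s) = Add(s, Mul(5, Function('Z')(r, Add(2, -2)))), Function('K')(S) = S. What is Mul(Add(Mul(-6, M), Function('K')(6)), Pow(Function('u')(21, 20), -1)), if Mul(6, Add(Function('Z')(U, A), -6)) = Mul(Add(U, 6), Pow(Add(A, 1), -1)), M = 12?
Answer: Rational(-132, 145) ≈ -0.91035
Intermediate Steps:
Function('Z')(U, A) = Add(6, Mul(Rational(1, 6), Pow(Add(1, A), -1), Add(6, U))) (Function('Z')(U, A) = Add(6, Mul(Rational(1, 6), Mul(Add(U, 6), Pow(Add(A, 1), -1)))) = Add(6, Mul(Rational(1, 6), Mul(Add(6, U), Pow(Add(1, A), -1)))) = Add(6, Mul(Rational(1, 6), Mul(Pow(Add(1, A), -1), Add(6, U)))) = Add(6, Mul(Rational(1, 6), Pow(Add(1, A), -1), Add(6, U))))
Function('u')(r, s) = Add(35, s, Mul(Rational(5, 6), r)) (Function('u')(r, s) = Add(s, Mul(5, Mul(Rational(1, 6), Pow(Add(1, Add(2, -2)), -1), Add(42, r, Mul(36, Add(2, -2)))))) = Add(s, Mul(5, Mul(Rational(1, 6), Pow(Add(1, 0), -1), Add(42, r, Mul(36, 0))))) = Add(s, Mul(5, Mul(Rational(1, 6), Pow(1, -1), Add(42, r, 0)))) = Add(s, Mul(5, Mul(Rational(1, 6), 1, Add(42, r)))) = Add(s, Mul(5, Add(7, Mul(Rational(1, 6), r)))) = Add(s, Add(35, Mul(Rational(5, 6), r))) = Add(35, s, Mul(Rational(5, 6), r)))
Mul(Add(Mul(-6, M), Function('K')(6)), Pow(Function('u')(21, 20), -1)) = Mul(Add(Mul(-6, 12), 6), Pow(Add(35, 20, Mul(Rational(5, 6), 21)), -1)) = Mul(Add(-72, 6), Pow(Add(35, 20, Rational(35, 2)), -1)) = Mul(-66, Pow(Rational(145, 2), -1)) = Mul(-66, Rational(2, 145)) = Rational(-132, 145)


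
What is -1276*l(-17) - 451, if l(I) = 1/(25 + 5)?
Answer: -7403/15 ≈ -493.53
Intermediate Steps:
l(I) = 1/30
-1276*l(-17) - 451 = -1276*1/30 - 451 = -638/15 - 451 = -7403/15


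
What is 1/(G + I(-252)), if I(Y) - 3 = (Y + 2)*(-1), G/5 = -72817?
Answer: -1/363832 ≈ -2.7485e-6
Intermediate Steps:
G = -364085 (G = 5*(-72817) = -364085)
I(Y) = 1 - Y (I(Y) = 3 + (Y + 2)*(-1) = 3 + (2 + Y)*(-1) = 3 + (-2 - Y) = 1 - Y)
1/(G + I(-252)) = 1/(-364085 + (1 - 1*(-252))) = 1/(-364085 + (1 + 252)) = 1/(-364085 + 253) = 1/(-363832) = -1/363832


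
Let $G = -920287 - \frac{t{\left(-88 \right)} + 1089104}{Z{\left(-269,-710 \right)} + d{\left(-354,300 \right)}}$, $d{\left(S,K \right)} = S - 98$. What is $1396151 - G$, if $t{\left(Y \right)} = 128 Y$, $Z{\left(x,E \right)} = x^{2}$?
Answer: $\frac{166573817982}{71909} \approx 2.3165 \cdot 10^{6}$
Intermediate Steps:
$d{\left(S,K \right)} = -98 + S$
$G = - \frac{66177995723}{71909}$ ($G = -920287 - \frac{128 \left(-88\right) + 1089104}{\left(-269\right)^{2} - 452} = -920287 - \frac{-11264 + 1089104}{72361 - 452} = -920287 - \frac{1077840}{71909} = - \frac{66177995723}{71909} \approx -9.203 \cdot 10^{5}$)
$1396151 - G = 1396151 - - \frac{66177995723}{71909} = 1396151 + \frac{66177995723}{71909} = \frac{166573817982}{71909}$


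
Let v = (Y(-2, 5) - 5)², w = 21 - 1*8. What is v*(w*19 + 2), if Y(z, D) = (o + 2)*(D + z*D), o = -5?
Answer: 24900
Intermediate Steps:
w = 13 (w = 21 - 8 = 13)
Y(z, D) = -3*D - 3*D*z (Y(z, D) = (-5 + 2)*(D + z*D) = -3*(D + D*z) = -3*D - 3*D*z)
v = 100 (v = (3*5*(-1 - 1*(-2)) - 5)² = (3*5*(-1 + 2) - 5)² = (3*5*1 - 5)² = (15 - 5)² = 10² = 100)
v*(w*19 + 2) = 100*(13*19 + 2) = 100*(247 + 2) = 100*249 = 24900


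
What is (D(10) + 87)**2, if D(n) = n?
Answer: 9409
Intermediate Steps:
(D(10) + 87)**2 = (10 + 87)**2 = 97**2 = 9409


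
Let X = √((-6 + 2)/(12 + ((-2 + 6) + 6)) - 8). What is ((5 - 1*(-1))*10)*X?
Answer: 180*I*√110/11 ≈ 171.62*I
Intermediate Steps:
X = 3*I*√110/11 (X = √(-4/(12 + (4 + 6)) - 8) = √(-4/(12 + 10) - 8) = √(-4/22 - 8) = √(-4*1/22 - 8) = √(-2/11 - 8) = √(-90/11) = 3*I*√110/11 ≈ 2.8604*I)
((5 - 1*(-1))*10)*X = ((5 - 1*(-1))*10)*(3*I*√110/11) = ((5 + 1)*10)*(3*I*√110/11) = (6*10)*(3*I*√110/11) = 60*(3*I*√110/11) = 180*I*√110/11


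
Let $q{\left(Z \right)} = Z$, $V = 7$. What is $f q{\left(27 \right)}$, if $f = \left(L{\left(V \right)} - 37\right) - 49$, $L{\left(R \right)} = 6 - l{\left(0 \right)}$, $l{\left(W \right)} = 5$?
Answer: $-2295$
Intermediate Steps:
$L{\left(R \right)} = 1$ ($L{\left(R \right)} = 6 - 5 = 1$)
$f = -85$ ($f = \left(1 - 37\right) - 49 = -36 - 49 = -85$)
$f q{\left(27 \right)} = \left(-85\right) 27 = -2295$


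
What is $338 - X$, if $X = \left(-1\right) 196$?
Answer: $534$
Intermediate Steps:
$X = -196$
$338 - X = 338 - -196 = 338 + 196 = 534$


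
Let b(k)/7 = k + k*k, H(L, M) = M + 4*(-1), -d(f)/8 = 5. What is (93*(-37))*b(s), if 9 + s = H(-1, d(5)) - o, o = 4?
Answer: -76885704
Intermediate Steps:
d(f) = -40 (d(f) = -8*5 = -40)
H(L, M) = -4 + M (H(L, M) = M - 4 = -4 + M)
s = -57 (s = -9 + ((-4 - 40) - 1*4) = -9 + (-44 - 4) = -9 - 48 = -57)
b(k) = 7*k + 7*k**2 (b(k) = 7*(k + k*k) = 7*(k + k**2) = 7*k + 7*k**2)
(93*(-37))*b(s) = (93*(-37))*(7*(-57)*(1 - 57)) = -24087*(-57)*(-56) = -3441*22344 = -76885704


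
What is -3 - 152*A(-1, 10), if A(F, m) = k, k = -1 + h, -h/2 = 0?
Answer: 149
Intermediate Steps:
h = 0 (h = -2*0 = 0)
k = -1 (k = -1 + 0 = -1)
A(F, m) = -1
-3 - 152*A(-1, 10) = -3 - 152*(-1) = -3 + 152 = 149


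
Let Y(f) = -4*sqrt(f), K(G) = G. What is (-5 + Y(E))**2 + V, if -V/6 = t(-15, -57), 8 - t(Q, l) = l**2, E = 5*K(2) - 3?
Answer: 19583 + 40*sqrt(7) ≈ 19689.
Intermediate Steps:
E = 7 (E = 5*2 - 3 = 10 - 3 = 7)
t(Q, l) = 8 - l**2
V = 19446 (V = -6*(8 - 1*(-57)**2) = -6*(8 - 1*3249) = -6*(8 - 3249) = -6*(-3241) = 19446)
(-5 + Y(E))**2 + V = (-5 - 4*sqrt(7))**2 + 19446 = 19446 + (-5 - 4*sqrt(7))**2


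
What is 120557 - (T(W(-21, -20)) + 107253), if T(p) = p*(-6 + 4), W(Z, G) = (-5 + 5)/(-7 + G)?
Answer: 13304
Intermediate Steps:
W(Z, G) = 0 (W(Z, G) = 0/(-7 + G) = 0)
T(p) = -2*p (T(p) = p*(-2) = -2*p)
120557 - (T(W(-21, -20)) + 107253) = 120557 - (-2*0 + 107253) = 120557 - (0 + 107253) = 120557 - 1*107253 = 120557 - 107253 = 13304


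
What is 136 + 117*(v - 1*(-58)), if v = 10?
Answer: 8092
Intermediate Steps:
136 + 117*(v - 1*(-58)) = 136 + 117*(10 - 1*(-58)) = 136 + 117*(10 + 58) = 136 + 117*68 = 136 + 7956 = 8092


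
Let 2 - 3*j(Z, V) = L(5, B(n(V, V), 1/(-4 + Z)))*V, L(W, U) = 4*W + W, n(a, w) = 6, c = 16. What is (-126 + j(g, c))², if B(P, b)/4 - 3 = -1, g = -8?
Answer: 602176/9 ≈ 66909.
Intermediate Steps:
B(P, b) = 8 (B(P, b) = 12 + 4*(-1) = 12 - 4 = 8)
L(W, U) = 5*W
j(Z, V) = ⅔ - 25*V/3 (j(Z, V) = ⅔ - 5*5*V/3 = ⅔ - 25*V/3)
(-126 + j(g, c))² = (-126 + (⅔ - 25/3*16))² = (-126 + (⅔ - 400/3))² = (-126 - 398/3)² = (-776/3)² = 602176/9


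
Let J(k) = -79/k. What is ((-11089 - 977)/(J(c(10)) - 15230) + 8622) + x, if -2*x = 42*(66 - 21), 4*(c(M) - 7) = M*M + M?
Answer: 4034787255/525514 ≈ 7677.8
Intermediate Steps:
c(M) = 7 + M/4 + M²/4 (c(M) = 7 + (M*M + M)/4 = 7 + (M² + M)/4 = 7 + (M + M²)/4 = 7 + (M/4 + M²/4) = 7 + M/4 + M²/4)
x = -945 (x = -21*(66 - 21) = -21*45 = -½*1890 = -945)
((-11089 - 977)/(J(c(10)) - 15230) + 8622) + x = ((-11089 - 977)/(-79/(7 + (¼)*10 + (¼)*10²) - 15230) + 8622) - 945 = (-12066/(-79/(7 + 5/2 + (¼)*100) - 15230) + 8622) - 945 = (-12066/(-79/(7 + 5/2 + 25) - 15230) + 8622) - 945 = (-12066/(-79/69/2 - 15230) + 8622) - 945 = (-12066/(-79*2/69 - 15230) + 8622) - 945 = (-12066/(-158/69 - 15230) + 8622) - 945 = (-12066/(-1051028/69) + 8622) - 945 = (-12066*(-69/1051028) + 8622) - 945 = (416277/525514 + 8622) - 945 = 4531397985/525514 - 945 = 4034787255/525514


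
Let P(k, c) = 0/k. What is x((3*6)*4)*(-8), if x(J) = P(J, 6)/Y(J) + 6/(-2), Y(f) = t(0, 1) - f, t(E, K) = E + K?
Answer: 24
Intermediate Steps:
P(k, c) = 0
Y(f) = 1 - f (Y(f) = (0 + 1) - f = 1 - f)
x(J) = -3 (x(J) = 0/(1 - J) + 6/(-2) = 0 + 6*(-½) = 0 - 3 = -3)
x((3*6)*4)*(-8) = -3*(-8) = 24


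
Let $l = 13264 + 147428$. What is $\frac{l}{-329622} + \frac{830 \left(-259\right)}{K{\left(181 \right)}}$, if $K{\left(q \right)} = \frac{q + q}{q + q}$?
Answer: $- \frac{11809833672}{54937} \approx -2.1497 \cdot 10^{5}$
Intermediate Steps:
$l = 160692$
$K{\left(q \right)} = 1$ ($K{\left(q \right)} = \frac{2 q}{2 q} = 2 q \frac{1}{2 q} = 1$)
$\frac{l}{-329622} + \frac{830 \left(-259\right)}{K{\left(181 \right)}} = \frac{160692}{-329622} + \frac{830 \left(-259\right)}{1} = 160692 \left(- \frac{1}{329622}\right) - 214970 = - \frac{26782}{54937} - 214970 = - \frac{11809833672}{54937}$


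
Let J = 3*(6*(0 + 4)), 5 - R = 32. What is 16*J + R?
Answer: 1125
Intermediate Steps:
R = -27 (R = 5 - 1*32 = 5 - 32 = -27)
J = 72 (J = 3*(6*4) = 3*24 = 72)
16*J + R = 16*72 - 27 = 1152 - 27 = 1125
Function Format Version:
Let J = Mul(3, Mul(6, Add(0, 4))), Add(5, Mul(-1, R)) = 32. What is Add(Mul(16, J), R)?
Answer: 1125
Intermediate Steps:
R = -27 (R = Add(5, Mul(-1, 32)) = Add(5, -32) = -27)
J = 72 (J = Mul(3, Mul(6, 4)) = Mul(3, 24) = 72)
Add(Mul(16, J), R) = Add(Mul(16, 72), -27) = Add(1152, -27) = 1125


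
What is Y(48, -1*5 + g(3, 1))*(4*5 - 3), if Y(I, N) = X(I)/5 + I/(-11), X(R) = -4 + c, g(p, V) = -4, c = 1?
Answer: -4641/55 ≈ -84.382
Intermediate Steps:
X(R) = -3 (X(R) = -4 + 1 = -3)
Y(I, N) = -3/5 - I/11 (Y(I, N) = -3/5 + I/(-11) = -3*1/5 + I*(-1/11) = -3/5 - I/11)
Y(48, -1*5 + g(3, 1))*(4*5 - 3) = (-3/5 - 1/11*48)*(4*5 - 3) = (-3/5 - 48/11)*(20 - 3) = -273/55*17 = -4641/55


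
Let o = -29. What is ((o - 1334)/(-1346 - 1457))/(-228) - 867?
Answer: -554087191/639084 ≈ -867.00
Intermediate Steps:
((o - 1334)/(-1346 - 1457))/(-228) - 867 = ((-29 - 1334)/(-1346 - 1457))/(-228) - 867 = -1363/(-2803)*(-1/228) - 867 = -1363*(-1/2803)*(-1/228) - 867 = (1363/2803)*(-1/228) - 867 = -1363/639084 - 867 = -554087191/639084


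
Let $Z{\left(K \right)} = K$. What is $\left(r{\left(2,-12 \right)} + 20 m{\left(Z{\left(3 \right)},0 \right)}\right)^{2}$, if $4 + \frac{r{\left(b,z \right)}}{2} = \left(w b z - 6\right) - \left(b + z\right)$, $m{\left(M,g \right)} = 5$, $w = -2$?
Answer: $38416$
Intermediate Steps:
$r{\left(b,z \right)} = -20 - 2 b - 2 z - 4 b z$ ($r{\left(b,z \right)} = -8 + 2 \left(\left(- 2 b z - 6\right) - \left(b + z\right)\right) = -8 + 2 \left(\left(-6 - 2 b z\right) - \left(b + z\right)\right) = -8 + 2 \left(-6 - b - z - 2 b z\right) = -8 - \left(12 + 2 b + 2 z + 4 b z\right) = -20 - 2 b - 2 z - 4 b z$)
$\left(r{\left(2,-12 \right)} + 20 m{\left(Z{\left(3 \right)},0 \right)}\right)^{2} = \left(\left(-20 - 4 - -24 - 8 \left(-12\right)\right) + 20 \cdot 5\right)^{2} = \left(\left(-20 - 4 + 24 + 96\right) + 100\right)^{2} = \left(96 + 100\right)^{2} = 196^{2} = 38416$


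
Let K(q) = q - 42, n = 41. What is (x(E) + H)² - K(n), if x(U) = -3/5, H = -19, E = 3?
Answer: 9629/25 ≈ 385.16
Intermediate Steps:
x(U) = -⅗ (x(U) = -3*⅕ = -⅗)
K(q) = -42 + q
(x(E) + H)² - K(n) = (-⅗ - 19)² - (-42 + 41) = (-98/5)² - 1*(-1) = 9604/25 + 1 = 9629/25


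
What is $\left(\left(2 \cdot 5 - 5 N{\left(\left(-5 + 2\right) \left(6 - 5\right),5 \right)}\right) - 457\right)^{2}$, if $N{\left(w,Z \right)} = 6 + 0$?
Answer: $227529$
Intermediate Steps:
$N{\left(w,Z \right)} = 6$
$\left(\left(2 \cdot 5 - 5 N{\left(\left(-5 + 2\right) \left(6 - 5\right),5 \right)}\right) - 457\right)^{2} = \left(\left(2 \cdot 5 - 30\right) - 457\right)^{2} = \left(\left(10 - 30\right) - 457\right)^{2} = \left(-20 - 457\right)^{2} = \left(-477\right)^{2} = 227529$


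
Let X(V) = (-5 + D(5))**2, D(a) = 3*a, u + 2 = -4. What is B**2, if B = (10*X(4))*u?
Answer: 36000000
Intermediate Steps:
u = -6 (u = -2 - 4 = -6)
X(V) = 100 (X(V) = (-5 + 3*5)**2 = (-5 + 15)**2 = 10**2 = 100)
B = -6000 (B = (10*100)*(-6) = 1000*(-6) = -6000)
B**2 = (-6000)**2 = 36000000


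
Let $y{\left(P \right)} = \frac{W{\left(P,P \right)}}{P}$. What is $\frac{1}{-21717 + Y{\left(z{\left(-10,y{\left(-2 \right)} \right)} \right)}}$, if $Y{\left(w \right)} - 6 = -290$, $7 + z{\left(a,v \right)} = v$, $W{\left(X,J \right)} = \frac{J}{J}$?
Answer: $- \frac{1}{22001} \approx -4.5452 \cdot 10^{-5}$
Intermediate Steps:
$W{\left(X,J \right)} = 1$
$y{\left(P \right)} = \frac{1}{P}$ ($y{\left(P \right)} = 1 \frac{1}{P} = \frac{1}{P}$)
$z{\left(a,v \right)} = -7 + v$
$Y{\left(w \right)} = -284$ ($Y{\left(w \right)} = 6 - 290 = -284$)
$\frac{1}{-21717 + Y{\left(z{\left(-10,y{\left(-2 \right)} \right)} \right)}} = \frac{1}{-21717 - 284} = \frac{1}{-22001} = - \frac{1}{22001}$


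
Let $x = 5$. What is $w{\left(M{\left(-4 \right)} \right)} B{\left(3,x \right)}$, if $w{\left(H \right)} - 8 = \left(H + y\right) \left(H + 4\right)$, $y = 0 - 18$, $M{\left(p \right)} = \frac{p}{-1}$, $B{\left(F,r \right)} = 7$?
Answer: $-728$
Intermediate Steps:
$M{\left(p \right)} = - p$ ($M{\left(p \right)} = p \left(-1\right) = - p$)
$y = -18$ ($y = 0 - 18 = -18$)
$w{\left(H \right)} = 8 + \left(-18 + H\right) \left(4 + H\right)$ ($w{\left(H \right)} = 8 + \left(H - 18\right) \left(H + 4\right) = 8 + \left(-18 + H\right) \left(4 + H\right)$)
$w{\left(M{\left(-4 \right)} \right)} B{\left(3,x \right)} = \left(-64 + \left(\left(-1\right) \left(-4\right)\right)^{2} - 14 \left(\left(-1\right) \left(-4\right)\right)\right) 7 = \left(-64 + 4^{2} - 56\right) 7 = \left(-64 + 16 - 56\right) 7 = \left(-104\right) 7 = -728$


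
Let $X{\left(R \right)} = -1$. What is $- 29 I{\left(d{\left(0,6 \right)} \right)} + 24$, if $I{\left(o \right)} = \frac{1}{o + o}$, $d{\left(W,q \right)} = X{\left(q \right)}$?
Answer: $\frac{77}{2} \approx 38.5$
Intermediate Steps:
$d{\left(W,q \right)} = -1$
$I{\left(o \right)} = \frac{1}{2 o}$
$- 29 I{\left(d{\left(0,6 \right)} \right)} + 24 = - 29 \frac{1}{2 \left(-1\right)} + 24 = - 29 \cdot \frac{1}{2} \left(-1\right) + 24 = \left(-29\right) \left(- \frac{1}{2}\right) + 24 = \frac{29}{2} + 24 = \frac{77}{2}$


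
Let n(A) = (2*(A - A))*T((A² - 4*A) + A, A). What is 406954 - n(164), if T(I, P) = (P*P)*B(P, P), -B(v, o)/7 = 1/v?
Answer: 406954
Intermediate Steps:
B(v, o) = -7/v
T(I, P) = -7*P (T(I, P) = (P*P)*(-7/P) = P²*(-7/P) = -7*P)
n(A) = 0 (n(A) = (2*(A - A))*(-7*A) = (2*0)*(-7*A) = 0*(-7*A) = 0)
406954 - n(164) = 406954 - 1*0 = 406954 + 0 = 406954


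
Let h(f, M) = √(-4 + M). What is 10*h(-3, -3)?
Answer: 10*I*√7 ≈ 26.458*I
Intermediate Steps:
10*h(-3, -3) = 10*√(-4 - 3) = 10*√(-7) = 10*(I*√7) = 10*I*√7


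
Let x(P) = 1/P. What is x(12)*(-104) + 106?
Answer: 292/3 ≈ 97.333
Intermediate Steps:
x(12)*(-104) + 106 = -104/12 + 106 = (1/12)*(-104) + 106 = -26/3 + 106 = 292/3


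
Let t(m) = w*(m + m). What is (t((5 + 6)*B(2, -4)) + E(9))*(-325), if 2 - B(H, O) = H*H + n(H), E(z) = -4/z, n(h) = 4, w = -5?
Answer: -1929200/9 ≈ -2.1436e+5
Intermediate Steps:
B(H, O) = -2 - H**2 (B(H, O) = 2 - (H*H + 4) = 2 - (H**2 + 4) = 2 - (4 + H**2) = 2 + (-4 - H**2) = -2 - H**2)
t(m) = -10*m (t(m) = -5*(m + m) = -10*m)
(t((5 + 6)*B(2, -4)) + E(9))*(-325) = (-10*(5 + 6)*(-2 - 1*2**2) - 4/9)*(-325) = (-110*(-2 - 1*4) - 4*1/9)*(-325) = (-110*(-2 - 4) - 4/9)*(-325) = (-110*(-6) - 4/9)*(-325) = (-10*(-66) - 4/9)*(-325) = (660 - 4/9)*(-325) = (5936/9)*(-325) = -1929200/9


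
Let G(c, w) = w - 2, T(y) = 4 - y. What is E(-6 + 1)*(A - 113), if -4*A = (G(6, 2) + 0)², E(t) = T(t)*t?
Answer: 5085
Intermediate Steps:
G(c, w) = -2 + w
E(t) = t*(4 - t) (E(t) = (4 - t)*t = t*(4 - t))
A = 0 (A = -((-2 + 2) + 0)²/4 = -(0 + 0)²/4 = -¼*0² = -¼*0 = 0)
E(-6 + 1)*(A - 113) = ((-6 + 1)*(4 - (-6 + 1)))*(0 - 113) = -5*(4 - 1*(-5))*(-113) = -5*(4 + 5)*(-113) = -5*9*(-113) = -45*(-113) = 5085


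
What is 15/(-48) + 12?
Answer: 187/16 ≈ 11.688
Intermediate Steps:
15/(-48) + 12 = -1/48*15 + 12 = -5/16 + 12 = 187/16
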